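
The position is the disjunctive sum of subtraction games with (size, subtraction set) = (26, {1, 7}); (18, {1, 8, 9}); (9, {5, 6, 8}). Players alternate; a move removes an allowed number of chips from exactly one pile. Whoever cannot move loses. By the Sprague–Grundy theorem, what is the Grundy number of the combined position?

Pile A, S = {1, 7}:
G(0) = 0
G(1) = mex{0} = 1
G(2) = mex{1} = 0
G(3) = mex{0} = 1
G(4) = mex{1} = 0
G(5) = mex{0} = 1
G(6) = mex{1} = 0
G(7) = mex{0,0} = 1
G(8) = mex{1,1} = 0
G(9) = mex{0,0} = 1
G(10) = mex{1,1} = 0
G(11) = mex{0,0} = 1
G(12) = mex{1,1} = 0
G(13) = mex{0,0} = 1
G(14) = mex{1,1} = 0
G(15) = mex{0,0} = 1
G(16) = mex{1,1} = 0
G(17) = mex{0,0} = 1
G(18) = mex{1,1} = 0
G(19) = mex{0,0} = 1
G(20) = mex{1,1} = 0
G(21) = mex{0,0} = 1
G(22) = mex{1,1} = 0
G(23) = mex{0,0} = 1
G(24) = mex{1,1} = 0
G(25) = mex{0,0} = 1
G(26) = mex{1,1} = 0
G_A(26) = 0.
Pile B, S = {1, 8, 9}:
G(0) = 0
G(1) = mex{0} = 1
G(2) = mex{1} = 0
G(3) = mex{0} = 1
G(4) = mex{1} = 0
G(5) = mex{0} = 1
G(6) = mex{1} = 0
G(7) = mex{0} = 1
G(8) = mex{1,0} = 2
G(9) = mex{2,1,0} = 3
G(10) = mex{3,0,1} = 2
G(11) = mex{2,1,0} = 3
G(12) = mex{3,0,1} = 2
G(13) = mex{2,1,0} = 3
G(14) = mex{3,0,1} = 2
G(15) = mex{2,1,0} = 3
G(16) = mex{3,2,1} = 0
G(17) = mex{0,3,2} = 1
G(18) = mex{1,2,3} = 0
G_B(18) = 0.
Pile C, S = {5, 6, 8}:
n : 0 1 2 3 4 5 6 7 8 9
G : 0 0 0 0 0 1 1 1 1 1
G_C(9) = 1.
Combined Grundy value = 0 ⊕ 0 ⊕ 1 = 1.

1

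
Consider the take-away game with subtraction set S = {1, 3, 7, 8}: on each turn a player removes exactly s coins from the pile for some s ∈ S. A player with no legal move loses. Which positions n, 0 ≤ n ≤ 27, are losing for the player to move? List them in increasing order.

G(0) = 0
G(1) = mex{0} = 1
G(2) = mex{1} = 0
G(3) = mex{0,0} = 1
G(4) = mex{1,1} = 0
G(5) = mex{0,0} = 1
G(6) = mex{1,1} = 0
G(7) = mex{0,0,0} = 1
G(8) = mex{1,1,1,0} = 2
G(9) = mex{2,0,0,1} = 3
G(10) = mex{3,1,1,0} = 2
G(11) = mex{2,2,0,1} = 3
G(12) = mex{3,3,1,0} = 2
G(13) = mex{2,2,0,1} = 3
G(14) = mex{3,3,1,0} = 2
G(15) = mex{2,2,2,1} = 0
G(16) = mex{0,3,3,2} = 1
G(17) = mex{1,2,2,3} = 0
G(18) = mex{0,0,3,2} = 1
G(19) = mex{1,1,2,3} = 0
G(20) = mex{0,0,3,2} = 1
G(21) = mex{1,1,2,3} = 0
G(22) = mex{0,0,0,2} = 1
G(23) = mex{1,1,1,0} = 2
G(24) = mex{2,0,0,1} = 3
G(25) = mex{3,1,1,0} = 2
G(26) = mex{2,2,0,1} = 3
G(27) = mex{3,3,1,0} = 2
P-positions are exactly the n with G(n) = 0.

0, 2, 4, 6, 15, 17, 19, 21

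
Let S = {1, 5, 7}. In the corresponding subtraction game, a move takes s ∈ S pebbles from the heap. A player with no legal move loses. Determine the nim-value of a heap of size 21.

n :  0  1  2  3  4  5  6  7  8  9 10 11 12 13 14 15 16 17 18 19 20 21
G :  0  1  0  1  0  1  0  1  0  1  0  1  0  1  0  1  0  1  0  1  0  1

1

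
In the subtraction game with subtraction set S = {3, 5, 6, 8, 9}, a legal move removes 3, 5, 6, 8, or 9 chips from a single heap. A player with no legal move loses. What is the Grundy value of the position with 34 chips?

3

G(0) = 0
G(1) = mex{} = 0
G(2) = mex{} = 0
G(3) = mex{0} = 1
G(4) = mex{0} = 1
G(5) = mex{0,0} = 1
G(6) = mex{1,0,0} = 2
G(7) = mex{1,0,0} = 2
G(8) = mex{1,1,0,0} = 2
G(9) = mex{2,1,1,0,0} = 3
G(10) = mex{2,1,1,0,0} = 3
G(11) = mex{2,2,1,1,0} = 3
G(12) = mex{3,2,2,1,1} = 0
G(13) = mex{3,2,2,1,1} = 0
G(14) = mex{3,3,2,2,1} = 0
G(15) = mex{0,3,3,2,2} = 1
G(16) = mex{0,3,3,2,2} = 1
G(17) = mex{0,0,3,3,2} = 1
G(18) = mex{1,0,0,3,3} = 2
G(19) = mex{1,0,0,3,3} = 2
G(20) = mex{1,1,0,0,3} = 2
G(21) = mex{2,1,1,0,0} = 3
G(22) = mex{2,1,1,0,0} = 3
G(23) = mex{2,2,1,1,0} = 3
G(24) = mex{3,2,2,1,1} = 0
G(25) = mex{3,2,2,1,1} = 0
G(26) = mex{3,3,2,2,1} = 0
G(27) = mex{0,3,3,2,2} = 1
G(28) = mex{0,3,3,2,2} = 1
G(29) = mex{0,0,3,3,2} = 1
G(30) = mex{1,0,0,3,3} = 2
G(31) = mex{1,0,0,3,3} = 2
G(32) = mex{1,1,0,0,3} = 2
G(33) = mex{2,1,1,0,0} = 3
G(34) = mex{2,1,1,0,0} = 3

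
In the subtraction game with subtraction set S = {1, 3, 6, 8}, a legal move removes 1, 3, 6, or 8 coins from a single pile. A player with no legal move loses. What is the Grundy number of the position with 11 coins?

0

n :  0  1  2  3  4  5  6  7  8  9 10 11
G :  0  1  0  1  0  1  2  3  2  0  1  0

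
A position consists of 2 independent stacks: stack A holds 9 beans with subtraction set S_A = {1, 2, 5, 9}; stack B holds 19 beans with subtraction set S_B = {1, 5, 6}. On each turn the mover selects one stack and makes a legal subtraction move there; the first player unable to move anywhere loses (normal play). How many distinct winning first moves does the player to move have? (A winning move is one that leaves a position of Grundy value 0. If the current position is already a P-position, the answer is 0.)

Stack A, S = {1, 2, 5, 9}:
n : 0 1 2 3 4 5 6 7 8 9
G : 0 1 2 0 1 2 0 1 2 3
G_A(9) = 3.
Stack B, S = {1, 5, 6}:
G(0) = 0
G(1) = mex{0} = 1
G(2) = mex{1} = 0
G(3) = mex{0} = 1
G(4) = mex{1} = 0
G(5) = mex{0,0} = 1
G(6) = mex{1,1,0} = 2
G(7) = mex{2,0,1} = 3
G(8) = mex{3,1,0} = 2
G(9) = mex{2,0,1} = 3
G(10) = mex{3,1,0} = 2
G(11) = mex{2,2,1} = 0
G(12) = mex{0,3,2} = 1
G(13) = mex{1,2,3} = 0
G(14) = mex{0,3,2} = 1
G(15) = mex{1,2,3} = 0
G(16) = mex{0,0,2} = 1
G(17) = mex{1,1,0} = 2
G(18) = mex{2,0,1} = 3
G(19) = mex{3,1,0} = 2
G_B(19) = 2.
Combined Grundy value = 3 ⊕ 2 = 1.
A winning move leaves total XOR = 0, i.e. changes one component's Grundy value g to g ⊕ X where X is the current total.
Stack A: need g' = 3⊕1 = 2. Options: 9−1→G=2, 9−2→G=1, 9−5→G=1, 9−9→G=0. Hits: 1.
Stack B: need g' = 2⊕1 = 3. Options: 19−1→G=3, 19−5→G=1, 19−6→G=0. Hits: 1.

2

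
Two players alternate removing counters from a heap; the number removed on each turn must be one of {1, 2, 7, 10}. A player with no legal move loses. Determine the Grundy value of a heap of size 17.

G(0) = 0
G(1) = mex{0} = 1
G(2) = mex{1,0} = 2
G(3) = mex{2,1} = 0
G(4) = mex{0,2} = 1
G(5) = mex{1,0} = 2
G(6) = mex{2,1} = 0
G(7) = mex{0,2,0} = 1
G(8) = mex{1,0,1} = 2
G(9) = mex{2,1,2} = 0
G(10) = mex{0,2,0,0} = 1
G(11) = mex{1,0,1,1} = 2
G(12) = mex{2,1,2,2} = 0
G(13) = mex{0,2,0,0} = 1
G(14) = mex{1,0,1,1} = 2
G(15) = mex{2,1,2,2} = 0
G(16) = mex{0,2,0,0} = 1
G(17) = mex{1,0,1,1} = 2

2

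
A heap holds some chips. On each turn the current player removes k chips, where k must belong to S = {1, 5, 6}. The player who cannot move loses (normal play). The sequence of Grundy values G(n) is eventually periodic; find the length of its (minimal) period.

n :  0  1  2  3  4  5  6  7  8  9 10 11 12 13 14 15 16 17 18 19 20 21 22 23
G :  0  1  0  1  0  1  2  3  2  3  2  0  1  0  1  0  1  2  3  2  3  2  0  1
G(n+11) = G(n) holds for n = 0,…,5 (a full window of length max(S) = 6), so the sequence is purely periodic with period 11.

11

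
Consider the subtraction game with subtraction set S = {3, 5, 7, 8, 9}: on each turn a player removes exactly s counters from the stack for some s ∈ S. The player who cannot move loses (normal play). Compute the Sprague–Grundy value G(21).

3

G(0) = 0
G(1) = mex{} = 0
G(2) = mex{} = 0
G(3) = mex{0} = 1
G(4) = mex{0} = 1
G(5) = mex{0,0} = 1
G(6) = mex{1,0} = 2
G(7) = mex{1,0,0} = 2
G(8) = mex{1,1,0,0} = 2
G(9) = mex{2,1,0,0,0} = 3
G(10) = mex{2,1,1,0,0} = 3
G(11) = mex{2,2,1,1,0} = 3
G(12) = mex{3,2,1,1,1} = 0
G(13) = mex{3,2,2,1,1} = 0
G(14) = mex{3,3,2,2,1} = 0
G(15) = mex{0,3,2,2,2} = 1
G(16) = mex{0,3,3,2,2} = 1
G(17) = mex{0,0,3,3,2} = 1
G(18) = mex{1,0,3,3,3} = 2
G(19) = mex{1,0,0,3,3} = 2
G(20) = mex{1,1,0,0,3} = 2
G(21) = mex{2,1,0,0,0} = 3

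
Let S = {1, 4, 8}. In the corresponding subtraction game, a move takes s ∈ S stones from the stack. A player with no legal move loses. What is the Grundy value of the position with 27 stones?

1

n :  0  1  2  3  4  5  6  7  8  9 10 11 12 13 14 15 16 17 18 19 20 21 22 23 24 25 26 27
G :  0  1  0  1  2  0  1  0  1  2  3  2  0  1  0  1  2  0  1  0  1  2  3  2  0  1  0  1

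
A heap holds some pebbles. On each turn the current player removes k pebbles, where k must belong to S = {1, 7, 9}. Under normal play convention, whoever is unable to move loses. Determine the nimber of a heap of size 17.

n :  0  1  2  3  4  5  6  7  8  9 10 11 12 13 14 15 16 17
G :  0  1  0  1  0  1  0  1  0  1  0  1  0  1  0  1  0  1

1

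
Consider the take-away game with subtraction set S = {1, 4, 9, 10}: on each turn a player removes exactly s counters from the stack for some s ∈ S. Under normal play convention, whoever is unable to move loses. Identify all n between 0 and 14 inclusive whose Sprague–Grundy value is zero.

0, 2, 5, 7, 13

n :  0  1  2  3  4  5  6  7  8  9 10 11 12 13 14
G :  0  1  0  1  2  0  1  0  1  2  3  2  3  0  1
P-positions are exactly the n with G(n) = 0.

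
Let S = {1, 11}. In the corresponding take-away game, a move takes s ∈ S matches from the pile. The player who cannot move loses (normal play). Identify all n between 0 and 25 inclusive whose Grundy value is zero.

0, 2, 4, 6, 8, 10, 12, 14, 16, 18, 20, 22, 24

n :  0  1  2  3  4  5  6  7  8  9 10 11 12 13 14 15 16 17 18 19 20 21 22 23 24 25
G :  0  1  0  1  0  1  0  1  0  1  0  1  0  1  0  1  0  1  0  1  0  1  0  1  0  1
P-positions are exactly the n with G(n) = 0.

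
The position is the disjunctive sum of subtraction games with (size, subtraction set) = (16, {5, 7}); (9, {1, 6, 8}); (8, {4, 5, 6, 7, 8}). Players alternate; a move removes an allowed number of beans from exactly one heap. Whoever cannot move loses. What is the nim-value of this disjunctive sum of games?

Heap A, S = {5, 7}:
n :  0  1  2  3  4  5  6  7  8  9 10 11 12 13 14 15 16
G :  0  0  0  0  0  1  1  1  1  1  2  2  0  0  0  0  0
G_A(16) = 0.
Heap B, S = {1, 6, 8}:
n : 0 1 2 3 4 5 6 7 8 9
G : 0 1 0 1 0 1 2 0 1 0
G_B(9) = 0.
Heap C, S = {4, 5, 6, 7, 8}:
n : 0 1 2 3 4 5 6 7 8
G : 0 0 0 0 1 1 1 1 2
G_C(8) = 2.
Combined Grundy value = 0 ⊕ 0 ⊕ 2 = 2.

2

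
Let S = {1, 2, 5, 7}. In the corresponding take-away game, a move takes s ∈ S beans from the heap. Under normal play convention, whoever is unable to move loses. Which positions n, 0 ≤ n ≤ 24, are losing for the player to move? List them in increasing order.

n :  0  1  2  3  4  5  6  7  8  9 10 11 12 13 14 15 16 17 18 19 20 21 22 23 24
G :  0  1  2  0  1  2  0  1  2  0  1  2  0  1  2  0  1  2  0  1  2  0  1  2  0
P-positions are exactly the n with G(n) = 0.

0, 3, 6, 9, 12, 15, 18, 21, 24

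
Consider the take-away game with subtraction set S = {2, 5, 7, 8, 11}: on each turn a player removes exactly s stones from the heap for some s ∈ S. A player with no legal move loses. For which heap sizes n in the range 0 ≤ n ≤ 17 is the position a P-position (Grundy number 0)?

0, 1, 4, 10, 13, 14

G(0) = 0
G(1) = mex{} = 0
G(2) = mex{0} = 1
G(3) = mex{0} = 1
G(4) = mex{1} = 0
G(5) = mex{1,0} = 2
G(6) = mex{0,0} = 1
G(7) = mex{2,1,0} = 3
G(8) = mex{1,1,0,0} = 2
G(9) = mex{3,0,1,0} = 2
G(10) = mex{2,2,1,1} = 0
G(11) = mex{2,1,0,1,0} = 3
G(12) = mex{0,3,2,0,0} = 1
G(13) = mex{3,2,1,2,1} = 0
G(14) = mex{1,2,3,1,1} = 0
G(15) = mex{0,0,2,3,0} = 1
G(16) = mex{0,3,2,2,2} = 1
G(17) = mex{1,1,0,2,1} = 3
P-positions are exactly the n with G(n) = 0.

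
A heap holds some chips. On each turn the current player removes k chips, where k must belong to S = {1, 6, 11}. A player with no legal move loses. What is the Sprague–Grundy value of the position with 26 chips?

G(0) = 0
G(1) = mex{0} = 1
G(2) = mex{1} = 0
G(3) = mex{0} = 1
G(4) = mex{1} = 0
G(5) = mex{0} = 1
G(6) = mex{1,0} = 2
G(7) = mex{2,1} = 0
G(8) = mex{0,0} = 1
G(9) = mex{1,1} = 0
G(10) = mex{0,0} = 1
G(11) = mex{1,1,0} = 2
G(12) = mex{2,2,1} = 0
G(13) = mex{0,0,0} = 1
G(14) = mex{1,1,1} = 0
G(15) = mex{0,0,0} = 1
G(16) = mex{1,1,1} = 0
G(17) = mex{0,2,2} = 1
G(18) = mex{1,0,0} = 2
G(19) = mex{2,1,1} = 0
G(20) = mex{0,0,0} = 1
G(21) = mex{1,1,1} = 0
G(22) = mex{0,0,2} = 1
G(23) = mex{1,1,0} = 2
G(24) = mex{2,2,1} = 0
G(25) = mex{0,0,0} = 1
G(26) = mex{1,1,1} = 0

0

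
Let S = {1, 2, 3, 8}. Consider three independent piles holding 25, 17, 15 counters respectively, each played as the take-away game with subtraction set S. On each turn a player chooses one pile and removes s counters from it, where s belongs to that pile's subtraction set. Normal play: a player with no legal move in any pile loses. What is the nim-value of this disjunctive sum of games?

5

All piles use S = {1, 2, 3, 8}:
G(0) = 0
G(1) = mex{0} = 1
G(2) = mex{1,0} = 2
G(3) = mex{2,1,0} = 3
G(4) = mex{3,2,1} = 0
G(5) = mex{0,3,2} = 1
G(6) = mex{1,0,3} = 2
G(7) = mex{2,1,0} = 3
G(8) = mex{3,2,1,0} = 4
G(9) = mex{4,3,2,1} = 0
G(10) = mex{0,4,3,2} = 1
G(11) = mex{1,0,4,3} = 2
G(12) = mex{2,1,0,0} = 3
G(13) = mex{3,2,1,1} = 0
G(14) = mex{0,3,2,2} = 1
G(15) = mex{1,0,3,3} = 2
G(16) = mex{2,1,0,4} = 3
G(17) = mex{3,2,1,0} = 4
G(18) = mex{4,3,2,1} = 0
G(19) = mex{0,4,3,2} = 1
G(20) = mex{1,0,4,3} = 2
G(21) = mex{2,1,0,0} = 3
G(22) = mex{3,2,1,1} = 0
G(23) = mex{0,3,2,2} = 1
G(24) = mex{1,0,3,3} = 2
G(25) = mex{2,1,0,4} = 3
Pile A: G(25) = 3.
Pile B: G(17) = 4.
Pile C: G(15) = 2.
Combined Grundy value = 3 ⊕ 4 ⊕ 2 = 5.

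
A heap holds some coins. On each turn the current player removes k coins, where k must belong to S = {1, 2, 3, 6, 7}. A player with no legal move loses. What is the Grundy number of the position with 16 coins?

0

n :  0  1  2  3  4  5  6  7  8  9 10 11 12 13 14 15 16
G :  0  1  2  3  0  1  2  3  0  1  2  3  0  1  2  3  0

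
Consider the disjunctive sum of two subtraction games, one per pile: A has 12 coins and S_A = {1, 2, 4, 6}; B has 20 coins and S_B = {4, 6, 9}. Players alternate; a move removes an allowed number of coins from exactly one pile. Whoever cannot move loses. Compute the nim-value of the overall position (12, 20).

0

Pile A, S = {1, 2, 4, 6}:
n :  0  1  2  3  4  5  6  7  8  9 10 11 12
G :  0  1  2  0  1  2  3  4  0  1  2  0  1
G_A(12) = 1.
Pile B, S = {4, 6, 9}:
G(0) = 0
G(1) = mex{} = 0
G(2) = mex{} = 0
G(3) = mex{} = 0
G(4) = mex{0} = 1
G(5) = mex{0} = 1
G(6) = mex{0,0} = 1
G(7) = mex{0,0} = 1
G(8) = mex{1,0} = 2
G(9) = mex{1,0,0} = 2
G(10) = mex{1,1,0} = 2
G(11) = mex{1,1,0} = 2
G(12) = mex{2,1,0} = 3
G(13) = mex{2,1,1} = 0
G(14) = mex{2,2,1} = 0
G(15) = mex{2,2,1} = 0
G(16) = mex{3,2,1} = 0
G(17) = mex{0,2,2} = 1
G(18) = mex{0,3,2} = 1
G(19) = mex{0,0,2} = 1
G(20) = mex{0,0,2} = 1
G_B(20) = 1.
Combined Grundy value = 1 ⊕ 1 = 0.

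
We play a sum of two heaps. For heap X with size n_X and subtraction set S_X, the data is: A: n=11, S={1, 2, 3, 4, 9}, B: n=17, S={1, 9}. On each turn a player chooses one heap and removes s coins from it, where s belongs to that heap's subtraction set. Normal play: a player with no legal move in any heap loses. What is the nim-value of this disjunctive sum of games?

0

Heap A, S = {1, 2, 3, 4, 9}:
n :  0  1  2  3  4  5  6  7  8  9 10 11
G :  0  1  2  3  4  0  1  2  3  4  0  1
G_A(11) = 1.
Heap B, S = {1, 9}:
n :  0  1  2  3  4  5  6  7  8  9 10 11 12 13 14 15 16 17
G :  0  1  0  1  0  1  0  1  0  1  0  1  0  1  0  1  0  1
G_B(17) = 1.
Combined Grundy value = 1 ⊕ 1 = 0.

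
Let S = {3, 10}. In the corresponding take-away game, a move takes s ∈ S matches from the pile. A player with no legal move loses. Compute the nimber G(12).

2

G(0) = 0
G(1) = mex{} = 0
G(2) = mex{} = 0
G(3) = mex{0} = 1
G(4) = mex{0} = 1
G(5) = mex{0} = 1
G(6) = mex{1} = 0
G(7) = mex{1} = 0
G(8) = mex{1} = 0
G(9) = mex{0} = 1
G(10) = mex{0,0} = 1
G(11) = mex{0,0} = 1
G(12) = mex{1,0} = 2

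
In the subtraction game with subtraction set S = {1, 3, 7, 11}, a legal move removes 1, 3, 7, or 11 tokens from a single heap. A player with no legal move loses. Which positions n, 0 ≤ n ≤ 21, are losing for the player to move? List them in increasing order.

0, 2, 4, 6, 8, 10, 12, 14, 16, 18, 20

n :  0  1  2  3  4  5  6  7  8  9 10 11 12 13 14 15 16 17 18 19 20 21
G :  0  1  0  1  0  1  0  1  0  1  0  1  0  1  0  1  0  1  0  1  0  1
P-positions are exactly the n with G(n) = 0.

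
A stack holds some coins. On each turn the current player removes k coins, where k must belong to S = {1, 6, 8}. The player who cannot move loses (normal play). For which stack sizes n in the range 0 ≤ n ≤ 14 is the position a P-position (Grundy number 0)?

0, 2, 4, 7, 9, 11, 14

G(0) = 0
G(1) = mex{0} = 1
G(2) = mex{1} = 0
G(3) = mex{0} = 1
G(4) = mex{1} = 0
G(5) = mex{0} = 1
G(6) = mex{1,0} = 2
G(7) = mex{2,1} = 0
G(8) = mex{0,0,0} = 1
G(9) = mex{1,1,1} = 0
G(10) = mex{0,0,0} = 1
G(11) = mex{1,1,1} = 0
G(12) = mex{0,2,0} = 1
G(13) = mex{1,0,1} = 2
G(14) = mex{2,1,2} = 0
P-positions are exactly the n with G(n) = 0.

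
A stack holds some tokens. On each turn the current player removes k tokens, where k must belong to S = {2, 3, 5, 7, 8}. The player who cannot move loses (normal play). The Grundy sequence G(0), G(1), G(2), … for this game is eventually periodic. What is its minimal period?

G(0) = 0
G(1) = mex{} = 0
G(2) = mex{0} = 1
G(3) = mex{0,0} = 1
G(4) = mex{1,0} = 2
G(5) = mex{1,1,0} = 2
G(6) = mex{2,1,0} = 3
G(7) = mex{2,2,1,0} = 3
G(8) = mex{3,2,1,0,0} = 4
G(9) = mex{3,3,2,1,0} = 4
G(10) = mex{4,3,2,1,1} = 0
G(11) = mex{4,4,3,2,1} = 0
G(12) = mex{0,4,3,2,2} = 1
G(13) = mex{0,0,4,3,2} = 1
G(14) = mex{1,0,4,3,3} = 2
G(15) = mex{1,1,0,4,3} = 2
G(16) = mex{2,1,0,4,4} = 3
G(17) = mex{2,2,1,0,4} = 3
G(18) = mex{3,2,1,0,0} = 4
G(19) = mex{3,3,2,1,0} = 4
G(20) = mex{4,3,2,1,1} = 0
G(21) = mex{4,4,3,2,1} = 0
G(n+10) = G(n) holds for n = 0,…,7 (a full window of length max(S) = 8), so the sequence is purely periodic with period 10.

10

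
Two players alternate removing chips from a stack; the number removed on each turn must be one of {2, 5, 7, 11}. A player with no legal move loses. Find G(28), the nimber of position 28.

G(0) = 0
G(1) = mex{} = 0
G(2) = mex{0} = 1
G(3) = mex{0} = 1
G(4) = mex{1} = 0
G(5) = mex{1,0} = 2
G(6) = mex{0,0} = 1
G(7) = mex{2,1,0} = 3
G(8) = mex{1,1,0} = 2
G(9) = mex{3,0,1} = 2
G(10) = mex{2,2,1} = 0
G(11) = mex{2,1,0,0} = 3
G(12) = mex{0,3,2,0} = 1
G(13) = mex{3,2,1,1} = 0
G(14) = mex{1,2,3,1} = 0
G(15) = mex{0,0,2,0} = 1
G(16) = mex{0,3,2,2} = 1
G(17) = mex{1,1,0,1} = 2
G(18) = mex{1,0,3,3} = 2
G(19) = mex{2,0,1,2} = 3
G(20) = mex{2,1,0,2} = 3
G(21) = mex{3,1,0,0} = 2
G(22) = mex{3,2,1,3} = 0
G(23) = mex{2,2,1,1} = 0
G(24) = mex{0,3,2,0} = 1
G(25) = mex{0,3,2,0} = 1
G(26) = mex{1,2,3,1} = 0
G(27) = mex{1,0,3,1} = 2
G(28) = mex{0,0,2,2} = 1

1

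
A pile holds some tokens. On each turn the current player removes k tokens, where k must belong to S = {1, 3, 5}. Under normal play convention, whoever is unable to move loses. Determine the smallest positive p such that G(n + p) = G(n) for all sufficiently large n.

2

n :  0  1  2  3  4  5  6  7  8  9 10 11 12 13 14
G :  0  1  0  1  0  1  0  1  0  1  0  1  0  1  0
G(n+2) = G(n) holds for n = 0,…,4 (a full window of length max(S) = 5), so the sequence is purely periodic with period 2.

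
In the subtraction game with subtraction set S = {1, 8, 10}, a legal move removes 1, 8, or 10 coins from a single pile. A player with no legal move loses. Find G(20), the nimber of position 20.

0

G(0) = 0
G(1) = mex{0} = 1
G(2) = mex{1} = 0
G(3) = mex{0} = 1
G(4) = mex{1} = 0
G(5) = mex{0} = 1
G(6) = mex{1} = 0
G(7) = mex{0} = 1
G(8) = mex{1,0} = 2
G(9) = mex{2,1} = 0
G(10) = mex{0,0,0} = 1
G(11) = mex{1,1,1} = 0
G(12) = mex{0,0,0} = 1
G(13) = mex{1,1,1} = 0
G(14) = mex{0,0,0} = 1
G(15) = mex{1,1,1} = 0
G(16) = mex{0,2,0} = 1
G(17) = mex{1,0,1} = 2
G(18) = mex{2,1,2} = 0
G(19) = mex{0,0,0} = 1
G(20) = mex{1,1,1} = 0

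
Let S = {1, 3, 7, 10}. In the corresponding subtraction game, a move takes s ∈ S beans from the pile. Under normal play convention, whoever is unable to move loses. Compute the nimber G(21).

0

n :  0  1  2  3  4  5  6  7  8  9 10 11 12 13 14 15 16 17 18 19 20 21
G :  0  1  0  1  0  1  0  1  0  1  2  3  2  3  2  3  2  0  1  0  1  0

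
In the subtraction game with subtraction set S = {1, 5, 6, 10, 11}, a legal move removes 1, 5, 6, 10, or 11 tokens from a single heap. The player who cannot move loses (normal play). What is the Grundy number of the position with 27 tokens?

3

G(0) = 0
G(1) = mex{0} = 1
G(2) = mex{1} = 0
G(3) = mex{0} = 1
G(4) = mex{1} = 0
G(5) = mex{0,0} = 1
G(6) = mex{1,1,0} = 2
G(7) = mex{2,0,1} = 3
G(8) = mex{3,1,0} = 2
G(9) = mex{2,0,1} = 3
G(10) = mex{3,1,0,0} = 2
G(11) = mex{2,2,1,1,0} = 3
G(12) = mex{3,3,2,0,1} = 4
G(13) = mex{4,2,3,1,0} = 5
G(14) = mex{5,3,2,0,1} = 4
G(15) = mex{4,2,3,1,0} = 5
G(16) = mex{5,3,2,2,1} = 0
G(17) = mex{0,4,3,3,2} = 1
G(18) = mex{1,5,4,2,3} = 0
G(19) = mex{0,4,5,3,2} = 1
G(20) = mex{1,5,4,2,3} = 0
G(21) = mex{0,0,5,3,2} = 1
G(22) = mex{1,1,0,4,3} = 2
G(23) = mex{2,0,1,5,4} = 3
G(24) = mex{3,1,0,4,5} = 2
G(25) = mex{2,0,1,5,4} = 3
G(26) = mex{3,1,0,0,5} = 2
G(27) = mex{2,2,1,1,0} = 3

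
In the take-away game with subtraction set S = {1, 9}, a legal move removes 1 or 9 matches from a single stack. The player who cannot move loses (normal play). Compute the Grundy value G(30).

0

n :  0  1  2  3  4  5  6  7  8  9 10 11 12 13 14 15 16 17 18 19 20 21 22 23 24 25 26 27 28 29 30
G :  0  1  0  1  0  1  0  1  0  1  0  1  0  1  0  1  0  1  0  1  0  1  0  1  0  1  0  1  0  1  0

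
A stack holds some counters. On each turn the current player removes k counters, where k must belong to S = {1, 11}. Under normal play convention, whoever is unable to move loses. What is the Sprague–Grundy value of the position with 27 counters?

1

G(0) = 0
G(1) = mex{0} = 1
G(2) = mex{1} = 0
G(3) = mex{0} = 1
G(4) = mex{1} = 0
G(5) = mex{0} = 1
G(6) = mex{1} = 0
G(7) = mex{0} = 1
G(8) = mex{1} = 0
G(9) = mex{0} = 1
G(10) = mex{1} = 0
G(11) = mex{0,0} = 1
G(12) = mex{1,1} = 0
G(13) = mex{0,0} = 1
G(14) = mex{1,1} = 0
G(15) = mex{0,0} = 1
G(16) = mex{1,1} = 0
G(17) = mex{0,0} = 1
G(18) = mex{1,1} = 0
G(19) = mex{0,0} = 1
G(20) = mex{1,1} = 0
G(21) = mex{0,0} = 1
G(22) = mex{1,1} = 0
G(23) = mex{0,0} = 1
G(24) = mex{1,1} = 0
G(25) = mex{0,0} = 1
G(26) = mex{1,1} = 0
G(27) = mex{0,0} = 1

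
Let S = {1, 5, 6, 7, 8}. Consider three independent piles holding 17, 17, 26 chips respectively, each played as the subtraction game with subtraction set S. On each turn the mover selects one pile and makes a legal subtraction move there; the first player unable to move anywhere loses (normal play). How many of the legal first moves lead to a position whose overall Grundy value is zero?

All piles use S = {1, 5, 6, 7, 8}:
n :  0  1  2  3  4  5  6  7  8  9 10 11 12 13 14 15 16 17 18 19 20 21 22 23 24 25 26
G :  0  1  0  1  0  1  2  3  2  3  2  3  4  0  1  0  1  0  1  2  3  2  3  2  3  4  0
Pile A: G(17) = 0.
Pile B: G(17) = 0.
Pile C: G(26) = 0.
Combined Grundy value = 0 ⊕ 0 ⊕ 0 = 0.
A winning move leaves total XOR = 0, i.e. changes one component's Grundy value g to g ⊕ X where X is the current total.
Pile A: target g' = 0⊕0 = 0, but every legal move changes the Grundy value (mex property), so 0 moves.
Pile B: target g' = 0⊕0 = 0, but every legal move changes the Grundy value (mex property), so 0 moves.
Pile C: target g' = 0⊕0 = 0, but every legal move changes the Grundy value (mex property), so 0 moves.

0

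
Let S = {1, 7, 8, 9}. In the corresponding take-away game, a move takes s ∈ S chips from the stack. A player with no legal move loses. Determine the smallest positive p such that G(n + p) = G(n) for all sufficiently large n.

16

G(0) = 0
G(1) = mex{0} = 1
G(2) = mex{1} = 0
G(3) = mex{0} = 1
G(4) = mex{1} = 0
G(5) = mex{0} = 1
G(6) = mex{1} = 0
G(7) = mex{0,0} = 1
G(8) = mex{1,1,0} = 2
G(9) = mex{2,0,1,0} = 3
G(10) = mex{3,1,0,1} = 2
G(11) = mex{2,0,1,0} = 3
G(12) = mex{3,1,0,1} = 2
G(13) = mex{2,0,1,0} = 3
G(14) = mex{3,1,0,1} = 2
G(15) = mex{2,2,1,0} = 3
G(16) = mex{3,3,2,1} = 0
G(17) = mex{0,2,3,2} = 1
G(18) = mex{1,3,2,3} = 0
G(19) = mex{0,2,3,2} = 1
G(20) = mex{1,3,2,3} = 0
G(21) = mex{0,2,3,2} = 1
G(22) = mex{1,3,2,3} = 0
G(23) = mex{0,0,3,2} = 1
G(24) = mex{1,1,0,3} = 2
G(25) = mex{2,0,1,0} = 3
G(26) = mex{3,1,0,1} = 2
G(27) = mex{2,0,1,0} = 3
G(28) = mex{3,1,0,1} = 2
G(29) = mex{2,0,1,0} = 3
G(30) = mex{3,1,0,1} = 2
G(31) = mex{2,2,1,0} = 3
G(32) = mex{3,3,2,1} = 0
G(33) = mex{0,2,3,2} = 1
G(n+16) = G(n) holds for n = 0,…,8 (a full window of length max(S) = 9), so the sequence is purely periodic with period 16.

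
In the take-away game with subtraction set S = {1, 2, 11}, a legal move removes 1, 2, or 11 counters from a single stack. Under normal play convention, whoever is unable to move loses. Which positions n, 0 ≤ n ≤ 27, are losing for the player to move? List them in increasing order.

0, 3, 6, 9, 12, 15, 18, 21, 24, 27

n :  0  1  2  3  4  5  6  7  8  9 10 11 12 13 14 15 16 17 18 19 20 21 22 23 24 25 26 27
G :  0  1  2  0  1  2  0  1  2  0  1  2  0  1  2  0  1  2  0  1  2  0  1  2  0  1  2  0
P-positions are exactly the n with G(n) = 0.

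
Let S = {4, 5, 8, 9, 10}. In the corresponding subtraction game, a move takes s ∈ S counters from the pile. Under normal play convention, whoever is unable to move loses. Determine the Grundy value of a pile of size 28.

0

G(0) = 0
G(1) = mex{} = 0
G(2) = mex{} = 0
G(3) = mex{} = 0
G(4) = mex{0} = 1
G(5) = mex{0,0} = 1
G(6) = mex{0,0} = 1
G(7) = mex{0,0} = 1
G(8) = mex{1,0,0} = 2
G(9) = mex{1,1,0,0} = 2
G(10) = mex{1,1,0,0,0} = 2
G(11) = mex{1,1,0,0,0} = 2
G(12) = mex{2,1,1,0,0} = 3
G(13) = mex{2,2,1,1,0} = 3
G(14) = mex{2,2,1,1,1} = 0
G(15) = mex{2,2,1,1,1} = 0
G(16) = mex{3,2,2,1,1} = 0
G(17) = mex{3,3,2,2,1} = 0
G(18) = mex{0,3,2,2,2} = 1
G(19) = mex{0,0,2,2,2} = 1
G(20) = mex{0,0,3,2,2} = 1
G(21) = mex{0,0,3,3,2} = 1
G(22) = mex{1,0,0,3,3} = 2
G(23) = mex{1,1,0,0,3} = 2
G(24) = mex{1,1,0,0,0} = 2
G(25) = mex{1,1,0,0,0} = 2
G(26) = mex{2,1,1,0,0} = 3
G(27) = mex{2,2,1,1,0} = 3
G(28) = mex{2,2,1,1,1} = 0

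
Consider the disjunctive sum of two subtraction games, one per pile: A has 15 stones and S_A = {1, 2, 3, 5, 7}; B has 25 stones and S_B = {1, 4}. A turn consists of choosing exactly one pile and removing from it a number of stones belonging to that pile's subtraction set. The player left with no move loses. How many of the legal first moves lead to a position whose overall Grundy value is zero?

2

Pile A, S = {1, 2, 3, 5, 7}:
G(0) = 0
G(1) = mex{0} = 1
G(2) = mex{1,0} = 2
G(3) = mex{2,1,0} = 3
G(4) = mex{3,2,1} = 0
G(5) = mex{0,3,2,0} = 1
G(6) = mex{1,0,3,1} = 2
G(7) = mex{2,1,0,2,0} = 3
G(8) = mex{3,2,1,3,1} = 0
G(9) = mex{0,3,2,0,2} = 1
G(10) = mex{1,0,3,1,3} = 2
G(11) = mex{2,1,0,2,0} = 3
G(12) = mex{3,2,1,3,1} = 0
G(13) = mex{0,3,2,0,2} = 1
G(14) = mex{1,0,3,1,3} = 2
G(15) = mex{2,1,0,2,0} = 3
G_A(15) = 3.
Pile B, S = {1, 4}:
n :  0  1  2  3  4  5  6  7  8  9 10 11 12 13 14 15 16 17 18 19 20 21 22 23 24 25
G :  0  1  0  1  2  0  1  0  1  2  0  1  0  1  2  0  1  0  1  2  0  1  0  1  2  0
G_B(25) = 0.
Combined Grundy value = 3 ⊕ 0 = 3.
A winning move leaves total XOR = 0, i.e. changes one component's Grundy value g to g ⊕ X where X is the current total.
Pile A: need g' = 3⊕3 = 0. Options: 15−1→G=2, 15−2→G=1, 15−3→G=0, 15−5→G=2, 15−7→G=0. Hits: 2.
Pile B: need g' = 0⊕3 = 3. Options: 25−1→G=2, 25−4→G=1. Hits: 0.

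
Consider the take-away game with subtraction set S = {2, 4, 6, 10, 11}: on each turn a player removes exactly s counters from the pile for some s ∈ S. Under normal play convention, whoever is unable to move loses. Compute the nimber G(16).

n :  0  1  2  3  4  5  6  7  8  9 10 11 12 13 14 15 16
G :  0  0  1  1  2  2  3  3  0  0  1  1  2  2  3  3  0

0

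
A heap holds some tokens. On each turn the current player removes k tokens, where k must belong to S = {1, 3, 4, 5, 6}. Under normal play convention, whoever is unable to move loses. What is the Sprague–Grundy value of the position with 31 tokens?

G(0) = 0
G(1) = mex{0} = 1
G(2) = mex{1} = 0
G(3) = mex{0,0} = 1
G(4) = mex{1,1,0} = 2
G(5) = mex{2,0,1,0} = 3
G(6) = mex{3,1,0,1,0} = 2
G(7) = mex{2,2,1,0,1} = 3
G(8) = mex{3,3,2,1,0} = 4
G(9) = mex{4,2,3,2,1} = 0
G(10) = mex{0,3,2,3,2} = 1
G(11) = mex{1,4,3,2,3} = 0
G(12) = mex{0,0,4,3,2} = 1
G(13) = mex{1,1,0,4,3} = 2
G(14) = mex{2,0,1,0,4} = 3
G(15) = mex{3,1,0,1,0} = 2
G(16) = mex{2,2,1,0,1} = 3
G(17) = mex{3,3,2,1,0} = 4
G(18) = mex{4,2,3,2,1} = 0
G(19) = mex{0,3,2,3,2} = 1
G(20) = mex{1,4,3,2,3} = 0
G(21) = mex{0,0,4,3,2} = 1
G(22) = mex{1,1,0,4,3} = 2
G(23) = mex{2,0,1,0,4} = 3
G(24) = mex{3,1,0,1,0} = 2
G(25) = mex{2,2,1,0,1} = 3
G(26) = mex{3,3,2,1,0} = 4
G(27) = mex{4,2,3,2,1} = 0
G(28) = mex{0,3,2,3,2} = 1
G(29) = mex{1,4,3,2,3} = 0
G(30) = mex{0,0,4,3,2} = 1
G(31) = mex{1,1,0,4,3} = 2

2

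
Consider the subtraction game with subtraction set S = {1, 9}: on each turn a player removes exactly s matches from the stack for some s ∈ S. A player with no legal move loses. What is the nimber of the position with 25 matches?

n :  0  1  2  3  4  5  6  7  8  9 10 11 12 13 14 15 16 17 18 19 20 21 22 23 24 25
G :  0  1  0  1  0  1  0  1  0  1  0  1  0  1  0  1  0  1  0  1  0  1  0  1  0  1

1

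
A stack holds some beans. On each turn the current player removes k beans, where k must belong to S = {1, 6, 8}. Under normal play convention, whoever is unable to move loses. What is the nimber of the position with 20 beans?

2

G(0) = 0
G(1) = mex{0} = 1
G(2) = mex{1} = 0
G(3) = mex{0} = 1
G(4) = mex{1} = 0
G(5) = mex{0} = 1
G(6) = mex{1,0} = 2
G(7) = mex{2,1} = 0
G(8) = mex{0,0,0} = 1
G(9) = mex{1,1,1} = 0
G(10) = mex{0,0,0} = 1
G(11) = mex{1,1,1} = 0
G(12) = mex{0,2,0} = 1
G(13) = mex{1,0,1} = 2
G(14) = mex{2,1,2} = 0
G(15) = mex{0,0,0} = 1
G(16) = mex{1,1,1} = 0
G(17) = mex{0,0,0} = 1
G(18) = mex{1,1,1} = 0
G(19) = mex{0,2,0} = 1
G(20) = mex{1,0,1} = 2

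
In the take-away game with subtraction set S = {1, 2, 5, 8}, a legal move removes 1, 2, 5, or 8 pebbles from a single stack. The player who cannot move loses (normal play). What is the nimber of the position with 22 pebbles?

n :  0  1  2  3  4  5  6  7  8  9 10 11 12 13 14 15 16 17 18 19 20 21 22
G :  0  1  2  0  1  2  0  1  2  0  1  2  0  1  2  0  1  2  0  1  2  0  1

1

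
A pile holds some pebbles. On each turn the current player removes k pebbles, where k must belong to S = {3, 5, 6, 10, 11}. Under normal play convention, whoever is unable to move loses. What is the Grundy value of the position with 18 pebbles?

0

G(0) = 0
G(1) = mex{} = 0
G(2) = mex{} = 0
G(3) = mex{0} = 1
G(4) = mex{0} = 1
G(5) = mex{0,0} = 1
G(6) = mex{1,0,0} = 2
G(7) = mex{1,0,0} = 2
G(8) = mex{1,1,0} = 2
G(9) = mex{2,1,1} = 0
G(10) = mex{2,1,1,0} = 3
G(11) = mex{2,2,1,0,0} = 3
G(12) = mex{0,2,2,0,0} = 1
G(13) = mex{3,2,2,1,0} = 4
G(14) = mex{3,0,2,1,1} = 4
G(15) = mex{1,3,0,1,1} = 2
G(16) = mex{4,3,3,2,1} = 0
G(17) = mex{4,1,3,2,2} = 0
G(18) = mex{2,4,1,2,2} = 0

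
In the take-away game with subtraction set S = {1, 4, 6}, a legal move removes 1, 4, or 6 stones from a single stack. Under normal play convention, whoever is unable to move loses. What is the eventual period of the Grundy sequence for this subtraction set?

n :  0  1  2  3  4  5  6  7  8  9 10 11 12 13 14
G :  0  1  0  1  2  0  1  0  1  2  0  1  0  1  2
G(n+5) = G(n) holds for n = 0,…,5 (a full window of length max(S) = 6), so the sequence is purely periodic with period 5.

5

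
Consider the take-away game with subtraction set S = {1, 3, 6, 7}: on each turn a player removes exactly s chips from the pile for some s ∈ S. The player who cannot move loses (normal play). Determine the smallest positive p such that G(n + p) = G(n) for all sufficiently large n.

G(0) = 0
G(1) = mex{0} = 1
G(2) = mex{1} = 0
G(3) = mex{0,0} = 1
G(4) = mex{1,1} = 0
G(5) = mex{0,0} = 1
G(6) = mex{1,1,0} = 2
G(7) = mex{2,0,1,0} = 3
G(8) = mex{3,1,0,1} = 2
G(9) = mex{2,2,1,0} = 3
G(10) = mex{3,3,0,1} = 2
G(11) = mex{2,2,1,0} = 3
G(12) = mex{3,3,2,1} = 0
G(13) = mex{0,2,3,2} = 1
G(14) = mex{1,3,2,3} = 0
G(15) = mex{0,0,3,2} = 1
G(16) = mex{1,1,2,3} = 0
G(17) = mex{0,0,3,2} = 1
G(18) = mex{1,1,0,3} = 2
G(19) = mex{2,0,1,0} = 3
G(20) = mex{3,1,0,1} = 2
G(21) = mex{2,2,1,0} = 3
G(22) = mex{3,3,0,1} = 2
G(23) = mex{2,2,1,0} = 3
G(24) = mex{3,3,2,1} = 0
G(25) = mex{0,2,3,2} = 1
G(n+12) = G(n) holds for n = 0,…,6 (a full window of length max(S) = 7), so the sequence is purely periodic with period 12.

12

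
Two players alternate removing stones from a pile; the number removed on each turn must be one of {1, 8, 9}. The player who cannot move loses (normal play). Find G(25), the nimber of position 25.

3

n :  0  1  2  3  4  5  6  7  8  9 10 11 12 13 14 15 16 17 18 19 20 21 22 23 24 25
G :  0  1  0  1  0  1  0  1  2  3  2  3  2  3  2  3  0  1  0  1  0  1  0  1  2  3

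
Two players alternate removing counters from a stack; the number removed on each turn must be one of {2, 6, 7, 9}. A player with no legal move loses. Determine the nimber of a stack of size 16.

0

G(0) = 0
G(1) = mex{} = 0
G(2) = mex{0} = 1
G(3) = mex{0} = 1
G(4) = mex{1} = 0
G(5) = mex{1} = 0
G(6) = mex{0,0} = 1
G(7) = mex{0,0,0} = 1
G(8) = mex{1,1,0} = 2
G(9) = mex{1,1,1,0} = 2
G(10) = mex{2,0,1,0} = 3
G(11) = mex{2,0,0,1} = 3
G(12) = mex{3,1,0,1} = 2
G(13) = mex{3,1,1,0} = 2
G(14) = mex{2,2,1,0} = 3
G(15) = mex{2,2,2,1} = 0
G(16) = mex{3,3,2,1} = 0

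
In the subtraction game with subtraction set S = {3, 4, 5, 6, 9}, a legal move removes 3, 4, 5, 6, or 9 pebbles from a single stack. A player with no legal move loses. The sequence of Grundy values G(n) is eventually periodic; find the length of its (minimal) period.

n :  0  1  2  3  4  5  6  7  8  9 10 11 12 13 14 15 16 17 18 19 20 21 22 23 24 25
G :  0  0  0  1  1  1  2  2  2  3  3  3  0  0  0  1  1  1  2  2  2  3  3  3  0  0
G(n+12) = G(n) holds for n = 0,…,8 (a full window of length max(S) = 9), so the sequence is purely periodic with period 12.

12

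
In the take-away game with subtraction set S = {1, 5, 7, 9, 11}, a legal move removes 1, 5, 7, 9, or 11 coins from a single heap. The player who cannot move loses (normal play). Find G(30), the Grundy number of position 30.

0

G(0) = 0
G(1) = mex{0} = 1
G(2) = mex{1} = 0
G(3) = mex{0} = 1
G(4) = mex{1} = 0
G(5) = mex{0,0} = 1
G(6) = mex{1,1} = 0
G(7) = mex{0,0,0} = 1
G(8) = mex{1,1,1} = 0
G(9) = mex{0,0,0,0} = 1
G(10) = mex{1,1,1,1} = 0
G(11) = mex{0,0,0,0,0} = 1
G(12) = mex{1,1,1,1,1} = 0
G(13) = mex{0,0,0,0,0} = 1
G(14) = mex{1,1,1,1,1} = 0
G(15) = mex{0,0,0,0,0} = 1
G(16) = mex{1,1,1,1,1} = 0
G(17) = mex{0,0,0,0,0} = 1
G(18) = mex{1,1,1,1,1} = 0
G(19) = mex{0,0,0,0,0} = 1
G(20) = mex{1,1,1,1,1} = 0
G(21) = mex{0,0,0,0,0} = 1
G(22) = mex{1,1,1,1,1} = 0
G(23) = mex{0,0,0,0,0} = 1
G(24) = mex{1,1,1,1,1} = 0
G(25) = mex{0,0,0,0,0} = 1
G(26) = mex{1,1,1,1,1} = 0
G(27) = mex{0,0,0,0,0} = 1
G(28) = mex{1,1,1,1,1} = 0
G(29) = mex{0,0,0,0,0} = 1
G(30) = mex{1,1,1,1,1} = 0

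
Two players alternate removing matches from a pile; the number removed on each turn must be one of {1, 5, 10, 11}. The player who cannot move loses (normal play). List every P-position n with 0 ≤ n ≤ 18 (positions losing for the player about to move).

0, 2, 4, 6, 8

n :  0  1  2  3  4  5  6  7  8  9 10 11 12 13 14 15 16 17 18
G :  0  1  0  1  0  1  0  1  0  1  2  3  2  3  2  3  2  3  2
P-positions are exactly the n with G(n) = 0.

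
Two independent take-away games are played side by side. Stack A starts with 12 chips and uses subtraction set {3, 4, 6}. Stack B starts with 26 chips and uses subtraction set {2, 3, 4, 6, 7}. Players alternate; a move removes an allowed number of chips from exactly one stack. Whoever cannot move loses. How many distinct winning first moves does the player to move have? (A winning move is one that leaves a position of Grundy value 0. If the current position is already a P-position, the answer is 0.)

1

Stack A, S = {3, 4, 6}:
G(0) = 0
G(1) = mex{} = 0
G(2) = mex{} = 0
G(3) = mex{0} = 1
G(4) = mex{0,0} = 1
G(5) = mex{0,0} = 1
G(6) = mex{1,0,0} = 2
G(7) = mex{1,1,0} = 2
G(8) = mex{1,1,0} = 2
G(9) = mex{2,1,1} = 0
G(10) = mex{2,2,1} = 0
G(11) = mex{2,2,1} = 0
G(12) = mex{0,2,2} = 1
G_A(12) = 1.
Stack B, S = {2, 3, 4, 6, 7}:
G(0) = 0
G(1) = mex{} = 0
G(2) = mex{0} = 1
G(3) = mex{0,0} = 1
G(4) = mex{1,0,0} = 2
G(5) = mex{1,1,0} = 2
G(6) = mex{2,1,1,0} = 3
G(7) = mex{2,2,1,0,0} = 3
G(8) = mex{3,2,2,1,0} = 4
G(9) = mex{3,3,2,1,1} = 0
G(10) = mex{4,3,3,2,1} = 0
G(11) = mex{0,4,3,2,2} = 1
G(12) = mex{0,0,4,3,2} = 1
G(13) = mex{1,0,0,3,3} = 2
G(14) = mex{1,1,0,4,3} = 2
G(15) = mex{2,1,1,0,4} = 3
G(16) = mex{2,2,1,0,0} = 3
G(17) = mex{3,2,2,1,0} = 4
G(18) = mex{3,3,2,1,1} = 0
G(19) = mex{4,3,3,2,1} = 0
G(20) = mex{0,4,3,2,2} = 1
G(21) = mex{0,0,4,3,2} = 1
G(22) = mex{1,0,0,3,3} = 2
G(23) = mex{1,1,0,4,3} = 2
G(24) = mex{2,1,1,0,4} = 3
G(25) = mex{2,2,1,0,0} = 3
G(26) = mex{3,2,2,1,0} = 4
G_B(26) = 4.
Combined Grundy value = 1 ⊕ 4 = 5.
A winning move leaves total XOR = 0, i.e. changes one component's Grundy value g to g ⊕ X where X is the current total.
Stack A: need g' = 1⊕5 = 4. Options: 12−3→G=0, 12−4→G=2, 12−6→G=2. Hits: 0.
Stack B: need g' = 4⊕5 = 1. Options: 26−2→G=3, 26−3→G=2, 26−4→G=2, 26−6→G=1, 26−7→G=0. Hits: 1.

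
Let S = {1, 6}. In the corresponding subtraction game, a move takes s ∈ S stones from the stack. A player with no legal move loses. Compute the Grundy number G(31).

1

n :  0  1  2  3  4  5  6  7  8  9 10 11 12 13 14 15 16 17 18 19 20 21 22 23 24 25 26 27 28 29 30 31
G :  0  1  0  1  0  1  2  0  1  0  1  0  1  2  0  1  0  1  0  1  2  0  1  0  1  0  1  2  0  1  0  1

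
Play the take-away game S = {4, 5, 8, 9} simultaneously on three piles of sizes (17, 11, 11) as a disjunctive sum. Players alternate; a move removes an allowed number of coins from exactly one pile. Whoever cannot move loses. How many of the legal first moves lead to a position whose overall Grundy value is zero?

1

All piles use S = {4, 5, 8, 9}:
n :  0  1  2  3  4  5  6  7  8  9 10 11 12 13 14 15 16 17
G :  0  0  0  0  1  1  1  1  2  2  2  2  3  0  0  0  0  1
Pile A: G(17) = 1.
Pile B: G(11) = 2.
Pile C: G(11) = 2.
Combined Grundy value = 1 ⊕ 2 ⊕ 2 = 1.
A winning move leaves total XOR = 0, i.e. changes one component's Grundy value g to g ⊕ X where X is the current total.
Pile A: need g' = 1⊕1 = 0. Options: 17−4→G=0, 17−5→G=3, 17−8→G=2, 17−9→G=2. Hits: 1.
Pile B: need g' = 2⊕1 = 3. Options: 11−4→G=1, 11−5→G=1, 11−8→G=0, 11−9→G=0. Hits: 0.
Pile C: need g' = 2⊕1 = 3. Options: 11−4→G=1, 11−5→G=1, 11−8→G=0, 11−9→G=0. Hits: 0.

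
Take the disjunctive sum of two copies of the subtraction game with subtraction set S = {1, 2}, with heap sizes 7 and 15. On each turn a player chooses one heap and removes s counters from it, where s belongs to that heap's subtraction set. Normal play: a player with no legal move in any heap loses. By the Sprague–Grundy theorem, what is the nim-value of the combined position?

All heaps use S = {1, 2}:
G(0) = 0
G(1) = mex{0} = 1
G(2) = mex{1,0} = 2
G(3) = mex{2,1} = 0
G(4) = mex{0,2} = 1
G(5) = mex{1,0} = 2
G(6) = mex{2,1} = 0
G(7) = mex{0,2} = 1
G(8) = mex{1,0} = 2
G(9) = mex{2,1} = 0
G(10) = mex{0,2} = 1
G(11) = mex{1,0} = 2
G(12) = mex{2,1} = 0
G(13) = mex{0,2} = 1
G(14) = mex{1,0} = 2
G(15) = mex{2,1} = 0
Heap A: G(7) = 1.
Heap B: G(15) = 0.
Combined Grundy value = 1 ⊕ 0 = 1.

1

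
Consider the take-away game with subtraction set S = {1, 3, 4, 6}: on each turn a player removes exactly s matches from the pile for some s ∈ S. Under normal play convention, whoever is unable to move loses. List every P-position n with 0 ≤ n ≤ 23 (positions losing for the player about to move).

G(0) = 0
G(1) = mex{0} = 1
G(2) = mex{1} = 0
G(3) = mex{0,0} = 1
G(4) = mex{1,1,0} = 2
G(5) = mex{2,0,1} = 3
G(6) = mex{3,1,0,0} = 2
G(7) = mex{2,2,1,1} = 0
G(8) = mex{0,3,2,0} = 1
G(9) = mex{1,2,3,1} = 0
G(10) = mex{0,0,2,2} = 1
G(11) = mex{1,1,0,3} = 2
G(12) = mex{2,0,1,2} = 3
G(13) = mex{3,1,0,0} = 2
G(14) = mex{2,2,1,1} = 0
G(15) = mex{0,3,2,0} = 1
G(16) = mex{1,2,3,1} = 0
G(17) = mex{0,0,2,2} = 1
G(18) = mex{1,1,0,3} = 2
G(19) = mex{2,0,1,2} = 3
G(20) = mex{3,1,0,0} = 2
G(21) = mex{2,2,1,1} = 0
G(22) = mex{0,3,2,0} = 1
G(23) = mex{1,2,3,1} = 0
P-positions are exactly the n with G(n) = 0.

0, 2, 7, 9, 14, 16, 21, 23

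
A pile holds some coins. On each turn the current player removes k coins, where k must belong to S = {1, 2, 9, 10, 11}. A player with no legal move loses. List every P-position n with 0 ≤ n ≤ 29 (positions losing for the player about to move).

n :  0  1  2  3  4  5  6  7  8  9 10 11 12 13 14 15 16 17 18 19 20 21 22 23 24 25 26 27 28 29
G :  0  1  2  0  1  2  0  1  2  3  4  5  3  4  5  3  4  5  0  1  2  0  1  2  0  1  2  3  4  5
P-positions are exactly the n with G(n) = 0.

0, 3, 6, 18, 21, 24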